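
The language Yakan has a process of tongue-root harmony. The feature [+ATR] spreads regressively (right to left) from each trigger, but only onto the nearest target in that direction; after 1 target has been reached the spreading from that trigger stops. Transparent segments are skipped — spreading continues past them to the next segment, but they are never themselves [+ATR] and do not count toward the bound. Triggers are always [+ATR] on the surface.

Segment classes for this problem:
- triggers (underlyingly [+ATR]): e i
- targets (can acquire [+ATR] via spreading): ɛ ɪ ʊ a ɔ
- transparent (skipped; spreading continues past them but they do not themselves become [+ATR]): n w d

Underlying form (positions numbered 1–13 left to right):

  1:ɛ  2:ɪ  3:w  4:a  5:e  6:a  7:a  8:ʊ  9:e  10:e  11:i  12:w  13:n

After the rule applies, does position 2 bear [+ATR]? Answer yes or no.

From /e/ at 5 leftward: 4 /a/ → [+ATR]; bound reached.
From /e/ at 9 leftward: 8 /ʊ/ → [+ATR]; bound reached.
From /e/ at 10 leftward: 9 /e/ is itself a trigger — this domain ends here.
From /i/ at 11 leftward: 10 /e/ is itself a trigger — this domain ends here.
Targets with no active source: positions 1 2 6 7 stay [-ATR].
[+ATR] positions on the surface: 4 5 8 9 10 11.

no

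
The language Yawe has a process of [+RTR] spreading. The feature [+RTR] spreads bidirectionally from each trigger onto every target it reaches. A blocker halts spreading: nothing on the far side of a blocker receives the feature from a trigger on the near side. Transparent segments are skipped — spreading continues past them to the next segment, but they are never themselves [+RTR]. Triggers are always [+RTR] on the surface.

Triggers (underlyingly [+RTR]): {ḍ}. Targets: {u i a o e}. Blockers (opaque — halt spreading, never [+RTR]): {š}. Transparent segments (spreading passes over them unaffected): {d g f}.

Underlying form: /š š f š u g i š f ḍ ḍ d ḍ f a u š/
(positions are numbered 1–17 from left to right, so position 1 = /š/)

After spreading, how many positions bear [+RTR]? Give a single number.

5

From /ḍ/ at 10 rightward: 11 /ḍ/ is itself a trigger — this domain ends here.
From /ḍ/ at 10 leftward: 9 /f/ transparent; 8 /š/ blocks.
From /ḍ/ at 11 rightward: 12 /d/ transparent; 13 /ḍ/ is itself a trigger — this domain ends here.
From /ḍ/ at 11 leftward: 10 /ḍ/ is itself a trigger — this domain ends here.
From /ḍ/ at 13 rightward: 14 /f/ transparent; 15 /a/ → [+RTR]; 16 /u/ → [+RTR]; 17 /š/ blocks.
From /ḍ/ at 13 leftward: 12 /d/ transparent; 11 /ḍ/ is itself a trigger — this domain ends here.
Targets with no active source: positions 5 7 stay [-emphatic].
[+RTR] positions on the surface: 10 11 13 15 16.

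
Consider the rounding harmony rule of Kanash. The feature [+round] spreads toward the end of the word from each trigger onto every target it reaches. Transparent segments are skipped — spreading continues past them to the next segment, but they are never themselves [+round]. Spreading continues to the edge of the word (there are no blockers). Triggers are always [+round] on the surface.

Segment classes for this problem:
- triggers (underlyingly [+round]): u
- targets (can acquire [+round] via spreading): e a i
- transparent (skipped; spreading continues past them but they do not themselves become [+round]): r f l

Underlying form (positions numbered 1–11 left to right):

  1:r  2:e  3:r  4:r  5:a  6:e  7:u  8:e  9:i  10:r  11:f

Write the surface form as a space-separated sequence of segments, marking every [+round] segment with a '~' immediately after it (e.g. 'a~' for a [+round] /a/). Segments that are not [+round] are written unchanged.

r e r r a e u~ e~ i~ r f

From /u/ at 7 rightward: 8 /e/ → [+round]; 9 /i/ → [+round]; 10 /r/ transparent; 11 /f/ transparent; word edge.
Targets with no active source: positions 2 5 6 stay [-round].
[+round] positions on the surface: 7 8 9.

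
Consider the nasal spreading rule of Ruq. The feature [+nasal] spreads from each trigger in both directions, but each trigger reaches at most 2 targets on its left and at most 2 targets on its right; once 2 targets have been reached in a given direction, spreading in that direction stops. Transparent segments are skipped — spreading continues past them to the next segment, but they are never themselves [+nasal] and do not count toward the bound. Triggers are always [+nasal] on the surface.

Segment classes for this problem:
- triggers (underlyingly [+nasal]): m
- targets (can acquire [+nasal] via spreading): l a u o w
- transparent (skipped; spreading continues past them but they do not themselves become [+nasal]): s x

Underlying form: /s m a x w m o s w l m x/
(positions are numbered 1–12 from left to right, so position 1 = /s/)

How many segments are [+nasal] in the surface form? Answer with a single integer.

8

From /m/ at 2 rightward: 3 /a/ → [+nasal]; 4 /x/ transparent; 5 /w/ → [+nasal]; bound reached.
From /m/ at 2 leftward: 1 /s/ transparent; word edge.
From /m/ at 6 rightward: 7 /o/ → [+nasal]; 8 /s/ transparent; 9 /w/ → [+nasal]; bound reached.
From /m/ at 6 leftward: 5 /w/ → [+nasal]; 4 /x/ transparent; 3 /a/ → [+nasal]; bound reached.
From /m/ at 11 rightward: 12 /x/ transparent; word edge.
From /m/ at 11 leftward: 10 /l/ → [+nasal]; 9 /w/ → [+nasal]; bound reached.
[+nasal] positions on the surface: 2 3 5 6 7 9 10 11.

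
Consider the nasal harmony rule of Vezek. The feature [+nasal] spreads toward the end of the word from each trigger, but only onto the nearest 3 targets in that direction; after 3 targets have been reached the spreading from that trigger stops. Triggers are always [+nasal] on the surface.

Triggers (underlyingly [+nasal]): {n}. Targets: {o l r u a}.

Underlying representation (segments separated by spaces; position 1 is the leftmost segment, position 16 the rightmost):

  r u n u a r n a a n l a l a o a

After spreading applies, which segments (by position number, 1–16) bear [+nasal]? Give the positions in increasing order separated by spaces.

From /n/ at 3 rightward: 4 /u/ → [+nasal]; 5 /a/ → [+nasal]; 6 /r/ → [+nasal]; bound reached.
From /n/ at 7 rightward: 8 /a/ → [+nasal]; 9 /a/ → [+nasal]; 10 /n/ is itself a trigger — this domain ends here.
From /n/ at 10 rightward: 11 /l/ → [+nasal]; 12 /a/ → [+nasal]; 13 /l/ → [+nasal]; bound reached.
Targets with no active source: positions 1 2 14 15 16 stay [-nasal].

3 4 5 6 7 8 9 10 11 12 13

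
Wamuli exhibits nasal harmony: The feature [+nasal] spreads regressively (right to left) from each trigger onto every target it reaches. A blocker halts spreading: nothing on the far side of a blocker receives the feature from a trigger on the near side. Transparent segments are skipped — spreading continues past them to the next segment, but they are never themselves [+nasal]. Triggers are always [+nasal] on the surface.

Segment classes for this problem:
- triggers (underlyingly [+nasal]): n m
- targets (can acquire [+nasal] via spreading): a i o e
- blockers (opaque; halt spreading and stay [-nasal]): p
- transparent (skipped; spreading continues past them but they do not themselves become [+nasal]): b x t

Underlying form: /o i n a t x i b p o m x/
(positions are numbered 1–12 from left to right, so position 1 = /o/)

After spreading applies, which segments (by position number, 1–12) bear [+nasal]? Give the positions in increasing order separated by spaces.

1 2 3 10 11

From /n/ at 3 leftward: 2 /i/ → [+nasal]; 1 /o/ → [+nasal]; word edge.
From /m/ at 11 leftward: 10 /o/ → [+nasal]; 9 /p/ blocks.
Targets with no active source: positions 4 7 stay [-nasal].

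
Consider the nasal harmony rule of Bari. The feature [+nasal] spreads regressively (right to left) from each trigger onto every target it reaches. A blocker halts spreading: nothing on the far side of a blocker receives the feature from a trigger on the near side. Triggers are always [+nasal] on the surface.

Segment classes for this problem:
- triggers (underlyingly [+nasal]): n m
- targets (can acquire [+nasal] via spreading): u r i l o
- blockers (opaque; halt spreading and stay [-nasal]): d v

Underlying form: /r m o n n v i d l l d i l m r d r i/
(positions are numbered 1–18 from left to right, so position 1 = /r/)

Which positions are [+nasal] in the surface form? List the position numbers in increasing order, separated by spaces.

1 2 3 4 5 12 13 14

From /m/ at 2 leftward: 1 /r/ → [+nasal]; word edge.
From /n/ at 4 leftward: 3 /o/ → [+nasal]; 2 /m/ is itself a trigger — this domain ends here.
From /n/ at 5 leftward: 4 /n/ is itself a trigger — this domain ends here.
From /m/ at 14 leftward: 13 /l/ → [+nasal]; 12 /i/ → [+nasal]; 11 /d/ blocks.
Targets with no active source: positions 7 9 10 15 17 18 stay [-nasal].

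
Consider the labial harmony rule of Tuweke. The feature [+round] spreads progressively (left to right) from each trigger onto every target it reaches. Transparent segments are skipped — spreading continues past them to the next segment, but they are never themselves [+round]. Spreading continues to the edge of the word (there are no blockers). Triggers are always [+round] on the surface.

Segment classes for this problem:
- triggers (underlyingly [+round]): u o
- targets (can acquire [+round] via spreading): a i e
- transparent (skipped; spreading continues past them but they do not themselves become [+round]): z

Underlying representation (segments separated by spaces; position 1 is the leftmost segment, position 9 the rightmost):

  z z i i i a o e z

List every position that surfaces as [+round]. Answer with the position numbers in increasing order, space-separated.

7 8

From /o/ at 7 rightward: 8 /e/ → [+round]; 9 /z/ transparent; word edge.
Targets with no active source: positions 3 4 5 6 stay [-round].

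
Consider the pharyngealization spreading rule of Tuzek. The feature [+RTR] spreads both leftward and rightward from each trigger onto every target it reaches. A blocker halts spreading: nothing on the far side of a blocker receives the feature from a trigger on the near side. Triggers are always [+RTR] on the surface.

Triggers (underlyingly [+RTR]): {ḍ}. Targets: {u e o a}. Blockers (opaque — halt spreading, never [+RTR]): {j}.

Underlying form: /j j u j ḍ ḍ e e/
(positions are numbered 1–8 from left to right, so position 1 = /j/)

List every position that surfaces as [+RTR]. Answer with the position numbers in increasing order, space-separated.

From /ḍ/ at 5 rightward: 6 /ḍ/ is itself a trigger — this domain ends here.
From /ḍ/ at 5 leftward: 4 /j/ blocks.
From /ḍ/ at 6 rightward: 7 /e/ → [+RTR]; 8 /e/ → [+RTR]; word edge.
From /ḍ/ at 6 leftward: 5 /ḍ/ is itself a trigger — this domain ends here.
Target with no active source: position 3 stays [-emphatic].

5 6 7 8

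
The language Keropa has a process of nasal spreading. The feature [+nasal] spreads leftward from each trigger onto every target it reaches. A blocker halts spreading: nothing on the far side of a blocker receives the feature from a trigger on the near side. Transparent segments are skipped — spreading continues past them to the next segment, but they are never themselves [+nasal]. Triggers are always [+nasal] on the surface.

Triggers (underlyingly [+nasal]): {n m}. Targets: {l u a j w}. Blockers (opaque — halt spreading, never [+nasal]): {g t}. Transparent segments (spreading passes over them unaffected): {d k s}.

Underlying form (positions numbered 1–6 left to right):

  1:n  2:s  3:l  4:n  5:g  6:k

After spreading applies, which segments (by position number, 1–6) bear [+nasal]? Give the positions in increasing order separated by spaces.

From /n/ at 1 leftward: word edge.
From /n/ at 4 leftward: 3 /l/ → [+nasal]; 2 /s/ transparent; 1 /n/ is itself a trigger — this domain ends here.

1 3 4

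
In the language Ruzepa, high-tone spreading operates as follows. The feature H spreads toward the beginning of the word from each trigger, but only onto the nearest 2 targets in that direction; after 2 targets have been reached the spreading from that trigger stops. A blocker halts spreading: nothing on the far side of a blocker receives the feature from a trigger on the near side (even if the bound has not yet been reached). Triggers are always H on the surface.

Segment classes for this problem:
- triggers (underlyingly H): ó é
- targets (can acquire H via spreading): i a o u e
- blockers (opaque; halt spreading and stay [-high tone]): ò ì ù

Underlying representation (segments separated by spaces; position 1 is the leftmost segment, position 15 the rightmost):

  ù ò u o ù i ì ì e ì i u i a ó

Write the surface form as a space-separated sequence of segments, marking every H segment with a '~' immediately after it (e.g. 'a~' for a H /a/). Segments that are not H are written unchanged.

From /ó/ at 15 leftward: 14 /a/ → H; 13 /i/ → H; bound reached.
Targets with no active source: positions 3 4 6 9 11 12 stay [-high tone].
H positions on the surface: 13 14 15.

ù ò u o ù i ì ì e ì i u i~ a~ ó~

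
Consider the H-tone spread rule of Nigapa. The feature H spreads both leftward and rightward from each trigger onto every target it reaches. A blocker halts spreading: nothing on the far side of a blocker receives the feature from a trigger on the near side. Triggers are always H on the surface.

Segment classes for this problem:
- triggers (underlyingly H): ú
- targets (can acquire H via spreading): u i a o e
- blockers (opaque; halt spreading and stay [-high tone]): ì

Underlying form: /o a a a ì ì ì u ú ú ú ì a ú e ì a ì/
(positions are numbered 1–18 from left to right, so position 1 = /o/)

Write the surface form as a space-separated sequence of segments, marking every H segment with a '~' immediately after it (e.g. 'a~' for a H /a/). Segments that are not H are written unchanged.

o a a a ì ì ì u~ ú~ ú~ ú~ ì a~ ú~ e~ ì a ì

From /ú/ at 9 rightward: 10 /ú/ is itself a trigger — this domain ends here.
From /ú/ at 9 leftward: 8 /u/ → H; 7 /ì/ blocks.
From /ú/ at 10 rightward: 11 /ú/ is itself a trigger — this domain ends here.
From /ú/ at 10 leftward: 9 /ú/ is itself a trigger — this domain ends here.
From /ú/ at 11 rightward: 12 /ì/ blocks.
From /ú/ at 11 leftward: 10 /ú/ is itself a trigger — this domain ends here.
From /ú/ at 14 rightward: 15 /e/ → H; 16 /ì/ blocks.
From /ú/ at 14 leftward: 13 /a/ → H; 12 /ì/ blocks.
Targets with no active source: positions 1 2 3 4 17 stay [-high tone].
H positions on the surface: 8 9 10 11 13 14 15.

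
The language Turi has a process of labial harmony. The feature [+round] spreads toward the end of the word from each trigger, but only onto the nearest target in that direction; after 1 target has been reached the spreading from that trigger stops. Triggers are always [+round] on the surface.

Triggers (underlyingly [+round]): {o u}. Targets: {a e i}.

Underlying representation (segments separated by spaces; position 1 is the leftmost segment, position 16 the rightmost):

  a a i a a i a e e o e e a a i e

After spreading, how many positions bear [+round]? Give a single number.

2

From /o/ at 10 rightward: 11 /e/ → [+round]; bound reached.
Targets with no active source: positions 1 2 3 4 5 6 7 8 9 12 13 14 15 16 stay [-round].
[+round] positions on the surface: 10 11.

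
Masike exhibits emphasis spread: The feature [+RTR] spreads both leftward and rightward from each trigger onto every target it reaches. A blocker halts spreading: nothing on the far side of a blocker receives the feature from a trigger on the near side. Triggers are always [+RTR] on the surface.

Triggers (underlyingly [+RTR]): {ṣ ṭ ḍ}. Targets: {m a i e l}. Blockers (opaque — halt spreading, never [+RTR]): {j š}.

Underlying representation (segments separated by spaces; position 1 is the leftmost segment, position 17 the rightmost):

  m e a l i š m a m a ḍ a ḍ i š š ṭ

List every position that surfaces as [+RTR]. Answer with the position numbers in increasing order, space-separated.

7 8 9 10 11 12 13 14 17

From /ḍ/ at 11 rightward: 12 /a/ → [+RTR]; 13 /ḍ/ is itself a trigger — this domain ends here.
From /ḍ/ at 11 leftward: 10 /a/ → [+RTR]; 9 /m/ → [+RTR]; 8 /a/ → [+RTR]; 7 /m/ → [+RTR]; 6 /š/ blocks.
From /ḍ/ at 13 rightward: 14 /i/ → [+RTR]; 15 /š/ blocks.
From /ḍ/ at 13 leftward: 12 /a/ → [+RTR]; 11 /ḍ/ is itself a trigger — this domain ends here.
From /ṭ/ at 17 rightward: word edge.
From /ṭ/ at 17 leftward: 16 /š/ blocks.
Targets with no active source: positions 1 2 3 4 5 stay [-emphatic].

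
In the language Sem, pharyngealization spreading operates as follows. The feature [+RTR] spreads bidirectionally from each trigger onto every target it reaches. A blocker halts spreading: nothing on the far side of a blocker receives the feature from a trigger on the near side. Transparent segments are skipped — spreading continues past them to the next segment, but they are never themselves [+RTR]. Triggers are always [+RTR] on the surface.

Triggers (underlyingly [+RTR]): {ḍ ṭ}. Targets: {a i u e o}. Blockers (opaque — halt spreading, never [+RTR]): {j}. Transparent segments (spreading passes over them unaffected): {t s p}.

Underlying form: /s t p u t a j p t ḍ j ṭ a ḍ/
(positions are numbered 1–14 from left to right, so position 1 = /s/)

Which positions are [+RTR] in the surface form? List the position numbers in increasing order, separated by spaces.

From /ḍ/ at 10 rightward: 11 /j/ blocks.
From /ḍ/ at 10 leftward: 9 /t/ transparent; 8 /p/ transparent; 7 /j/ blocks.
From /ṭ/ at 12 rightward: 13 /a/ → [+RTR]; 14 /ḍ/ is itself a trigger — this domain ends here.
From /ṭ/ at 12 leftward: 11 /j/ blocks.
From /ḍ/ at 14 rightward: word edge.
From /ḍ/ at 14 leftward: 13 /a/ → [+RTR]; 12 /ṭ/ is itself a trigger — this domain ends here.
Targets with no active source: positions 4 6 stay [-emphatic].

10 12 13 14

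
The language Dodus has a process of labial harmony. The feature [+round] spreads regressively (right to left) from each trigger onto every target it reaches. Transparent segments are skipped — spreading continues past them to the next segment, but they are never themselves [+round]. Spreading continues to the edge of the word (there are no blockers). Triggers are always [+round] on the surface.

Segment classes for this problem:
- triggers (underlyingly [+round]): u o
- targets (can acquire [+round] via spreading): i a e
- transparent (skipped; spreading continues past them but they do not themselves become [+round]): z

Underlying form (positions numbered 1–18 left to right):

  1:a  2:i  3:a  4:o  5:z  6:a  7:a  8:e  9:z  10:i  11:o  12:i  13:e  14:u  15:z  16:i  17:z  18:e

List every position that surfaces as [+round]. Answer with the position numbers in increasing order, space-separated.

1 2 3 4 6 7 8 10 11 12 13 14

From /o/ at 4 leftward: 3 /a/ → [+round]; 2 /i/ → [+round]; 1 /a/ → [+round]; word edge.
From /o/ at 11 leftward: 10 /i/ → [+round]; 9 /z/ transparent; 8 /e/ → [+round]; 7 /a/ → [+round]; 6 /a/ → [+round]; 5 /z/ transparent; 4 /o/ is itself a trigger — this domain ends here.
From /u/ at 14 leftward: 13 /e/ → [+round]; 12 /i/ → [+round]; 11 /o/ is itself a trigger — this domain ends here.
Targets with no active source: positions 16 18 stay [-round].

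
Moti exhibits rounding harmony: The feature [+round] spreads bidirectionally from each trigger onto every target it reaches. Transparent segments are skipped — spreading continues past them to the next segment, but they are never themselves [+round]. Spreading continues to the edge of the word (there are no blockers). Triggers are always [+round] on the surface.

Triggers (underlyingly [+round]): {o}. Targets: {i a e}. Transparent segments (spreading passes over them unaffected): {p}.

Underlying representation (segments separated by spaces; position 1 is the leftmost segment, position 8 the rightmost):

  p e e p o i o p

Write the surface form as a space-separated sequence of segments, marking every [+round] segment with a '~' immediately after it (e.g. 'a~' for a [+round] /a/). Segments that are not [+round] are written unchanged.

p e~ e~ p o~ i~ o~ p

From /o/ at 5 rightward: 6 /i/ → [+round]; 7 /o/ is itself a trigger — this domain ends here.
From /o/ at 5 leftward: 4 /p/ transparent; 3 /e/ → [+round]; 2 /e/ → [+round]; 1 /p/ transparent; word edge.
From /o/ at 7 rightward: 8 /p/ transparent; word edge.
From /o/ at 7 leftward: 6 /i/ → [+round]; 5 /o/ is itself a trigger — this domain ends here.
[+round] positions on the surface: 2 3 5 6 7.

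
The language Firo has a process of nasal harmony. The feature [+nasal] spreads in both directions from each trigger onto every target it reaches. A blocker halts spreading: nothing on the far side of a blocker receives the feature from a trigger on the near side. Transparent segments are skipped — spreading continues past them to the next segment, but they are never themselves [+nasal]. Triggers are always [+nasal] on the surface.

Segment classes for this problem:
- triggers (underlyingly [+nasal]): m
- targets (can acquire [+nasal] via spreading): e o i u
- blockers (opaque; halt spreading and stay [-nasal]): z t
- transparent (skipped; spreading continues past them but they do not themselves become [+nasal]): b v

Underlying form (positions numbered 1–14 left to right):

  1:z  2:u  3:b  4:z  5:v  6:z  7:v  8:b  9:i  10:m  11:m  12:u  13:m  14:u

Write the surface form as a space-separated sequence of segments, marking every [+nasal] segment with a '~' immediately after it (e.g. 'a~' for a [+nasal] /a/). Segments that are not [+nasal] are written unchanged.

z u b z v z v b i~ m~ m~ u~ m~ u~

From /m/ at 10 rightward: 11 /m/ is itself a trigger — this domain ends here.
From /m/ at 10 leftward: 9 /i/ → [+nasal]; 8 /b/ transparent; 7 /v/ transparent; 6 /z/ blocks.
From /m/ at 11 rightward: 12 /u/ → [+nasal]; 13 /m/ is itself a trigger — this domain ends here.
From /m/ at 11 leftward: 10 /m/ is itself a trigger — this domain ends here.
From /m/ at 13 rightward: 14 /u/ → [+nasal]; word edge.
From /m/ at 13 leftward: 12 /u/ → [+nasal]; 11 /m/ is itself a trigger — this domain ends here.
Target with no active source: position 2 stays [-nasal].
[+nasal] positions on the surface: 9 10 11 12 13 14.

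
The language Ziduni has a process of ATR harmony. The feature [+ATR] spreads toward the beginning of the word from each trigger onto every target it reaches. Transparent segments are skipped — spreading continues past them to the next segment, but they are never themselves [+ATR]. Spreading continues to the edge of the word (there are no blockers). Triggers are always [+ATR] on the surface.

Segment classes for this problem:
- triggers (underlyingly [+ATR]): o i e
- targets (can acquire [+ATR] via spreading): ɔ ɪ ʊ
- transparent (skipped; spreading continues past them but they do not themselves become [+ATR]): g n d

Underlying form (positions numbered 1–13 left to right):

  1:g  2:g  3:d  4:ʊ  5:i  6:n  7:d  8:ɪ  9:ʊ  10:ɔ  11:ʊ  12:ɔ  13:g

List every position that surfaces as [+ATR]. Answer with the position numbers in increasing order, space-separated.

4 5

From /i/ at 5 leftward: 4 /ʊ/ → [+ATR]; 3 /d/ transparent; 2 /g/ transparent; 1 /g/ transparent; word edge.
Targets with no active source: positions 8 9 10 11 12 stay [-ATR].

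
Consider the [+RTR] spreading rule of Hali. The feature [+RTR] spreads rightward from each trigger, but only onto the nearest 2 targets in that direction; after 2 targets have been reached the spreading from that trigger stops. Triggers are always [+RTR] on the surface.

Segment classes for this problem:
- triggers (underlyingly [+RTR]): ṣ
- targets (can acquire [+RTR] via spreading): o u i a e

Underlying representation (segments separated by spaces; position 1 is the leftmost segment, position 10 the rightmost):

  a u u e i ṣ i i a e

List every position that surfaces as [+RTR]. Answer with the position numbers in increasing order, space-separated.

From /ṣ/ at 6 rightward: 7 /i/ → [+RTR]; 8 /i/ → [+RTR]; bound reached.
Targets with no active source: positions 1 2 3 4 5 9 10 stay [-emphatic].

6 7 8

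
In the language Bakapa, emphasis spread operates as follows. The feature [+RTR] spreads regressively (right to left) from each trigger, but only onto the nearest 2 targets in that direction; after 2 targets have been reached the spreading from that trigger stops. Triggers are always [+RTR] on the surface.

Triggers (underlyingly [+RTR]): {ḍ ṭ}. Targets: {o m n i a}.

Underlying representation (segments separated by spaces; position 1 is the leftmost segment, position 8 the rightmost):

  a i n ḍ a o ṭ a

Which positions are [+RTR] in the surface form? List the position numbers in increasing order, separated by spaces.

From /ḍ/ at 4 leftward: 3 /n/ → [+RTR]; 2 /i/ → [+RTR]; bound reached.
From /ṭ/ at 7 leftward: 6 /o/ → [+RTR]; 5 /a/ → [+RTR]; bound reached.
Targets with no active source: positions 1 8 stay [-emphatic].

2 3 4 5 6 7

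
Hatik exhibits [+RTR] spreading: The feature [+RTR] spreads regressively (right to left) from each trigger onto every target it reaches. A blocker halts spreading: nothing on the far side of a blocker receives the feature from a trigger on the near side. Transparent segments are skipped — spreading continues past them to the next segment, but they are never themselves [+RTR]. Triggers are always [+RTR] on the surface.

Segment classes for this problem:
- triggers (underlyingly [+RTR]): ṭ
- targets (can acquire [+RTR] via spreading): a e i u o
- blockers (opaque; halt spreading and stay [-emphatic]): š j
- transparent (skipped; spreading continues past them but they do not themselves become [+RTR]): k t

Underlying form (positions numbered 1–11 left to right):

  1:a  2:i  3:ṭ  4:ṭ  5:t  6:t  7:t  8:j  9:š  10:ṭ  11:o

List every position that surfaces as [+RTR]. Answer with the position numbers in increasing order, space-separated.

1 2 3 4 10

From /ṭ/ at 3 leftward: 2 /i/ → [+RTR]; 1 /a/ → [+RTR]; word edge.
From /ṭ/ at 4 leftward: 3 /ṭ/ is itself a trigger — this domain ends here.
From /ṭ/ at 10 leftward: 9 /š/ blocks.
Target with no active source: position 11 stays [-emphatic].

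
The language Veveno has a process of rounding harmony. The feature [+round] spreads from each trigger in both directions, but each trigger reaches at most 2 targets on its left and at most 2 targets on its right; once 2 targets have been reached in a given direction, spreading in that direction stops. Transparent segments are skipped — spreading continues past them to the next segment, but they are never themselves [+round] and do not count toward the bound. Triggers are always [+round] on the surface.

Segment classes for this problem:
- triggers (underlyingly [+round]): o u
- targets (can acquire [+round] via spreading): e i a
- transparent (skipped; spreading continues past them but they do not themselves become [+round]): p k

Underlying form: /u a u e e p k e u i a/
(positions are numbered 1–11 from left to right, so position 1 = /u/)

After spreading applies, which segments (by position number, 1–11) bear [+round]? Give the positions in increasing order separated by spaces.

From /u/ at 1 rightward: 2 /a/ → [+round]; 3 /u/ is itself a trigger — this domain ends here.
From /u/ at 1 leftward: word edge.
From /u/ at 3 rightward: 4 /e/ → [+round]; 5 /e/ → [+round]; bound reached.
From /u/ at 3 leftward: 2 /a/ → [+round]; 1 /u/ is itself a trigger — this domain ends here.
From /u/ at 9 rightward: 10 /i/ → [+round]; 11 /a/ → [+round]; bound reached.
From /u/ at 9 leftward: 8 /e/ → [+round]; 7 /k/ transparent; 6 /p/ transparent; 5 /e/ → [+round]; bound reached.

1 2 3 4 5 8 9 10 11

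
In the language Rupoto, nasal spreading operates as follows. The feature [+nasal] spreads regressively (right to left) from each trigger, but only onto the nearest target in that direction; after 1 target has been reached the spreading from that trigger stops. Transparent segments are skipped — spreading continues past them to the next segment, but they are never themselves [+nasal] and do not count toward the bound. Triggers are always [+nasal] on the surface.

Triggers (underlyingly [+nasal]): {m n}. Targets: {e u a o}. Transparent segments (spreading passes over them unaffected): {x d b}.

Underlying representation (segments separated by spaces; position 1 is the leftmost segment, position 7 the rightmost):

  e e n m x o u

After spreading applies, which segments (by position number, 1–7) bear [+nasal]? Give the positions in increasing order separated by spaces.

2 3 4

From /n/ at 3 leftward: 2 /e/ → [+nasal]; bound reached.
From /m/ at 4 leftward: 3 /n/ is itself a trigger — this domain ends here.
Targets with no active source: positions 1 6 7 stay [-nasal].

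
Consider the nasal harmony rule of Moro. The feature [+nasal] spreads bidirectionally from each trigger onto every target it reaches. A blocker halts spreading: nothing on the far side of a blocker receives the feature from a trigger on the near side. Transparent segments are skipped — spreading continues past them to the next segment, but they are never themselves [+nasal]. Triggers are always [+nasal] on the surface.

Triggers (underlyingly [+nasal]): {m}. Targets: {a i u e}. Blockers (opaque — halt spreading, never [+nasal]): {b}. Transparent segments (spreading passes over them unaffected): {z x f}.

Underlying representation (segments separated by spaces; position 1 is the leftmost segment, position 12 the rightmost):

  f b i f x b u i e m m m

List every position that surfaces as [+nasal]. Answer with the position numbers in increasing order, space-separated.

From /m/ at 10 rightward: 11 /m/ is itself a trigger — this domain ends here.
From /m/ at 10 leftward: 9 /e/ → [+nasal]; 8 /i/ → [+nasal]; 7 /u/ → [+nasal]; 6 /b/ blocks.
From /m/ at 11 rightward: 12 /m/ is itself a trigger — this domain ends here.
From /m/ at 11 leftward: 10 /m/ is itself a trigger — this domain ends here.
From /m/ at 12 rightward: word edge.
From /m/ at 12 leftward: 11 /m/ is itself a trigger — this domain ends here.
Target with no active source: position 3 stays [-nasal].

7 8 9 10 11 12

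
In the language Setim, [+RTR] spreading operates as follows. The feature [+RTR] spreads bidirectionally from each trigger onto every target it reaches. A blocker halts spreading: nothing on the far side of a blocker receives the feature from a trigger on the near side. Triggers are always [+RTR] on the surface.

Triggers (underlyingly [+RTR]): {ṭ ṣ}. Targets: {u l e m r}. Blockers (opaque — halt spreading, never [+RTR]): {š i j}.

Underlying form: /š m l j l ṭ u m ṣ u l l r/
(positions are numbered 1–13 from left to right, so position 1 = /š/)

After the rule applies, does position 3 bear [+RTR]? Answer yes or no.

no

From /ṭ/ at 6 rightward: 7 /u/ → [+RTR]; 8 /m/ → [+RTR]; 9 /ṣ/ is itself a trigger — this domain ends here.
From /ṭ/ at 6 leftward: 5 /l/ → [+RTR]; 4 /j/ blocks.
From /ṣ/ at 9 rightward: 10 /u/ → [+RTR]; 11 /l/ → [+RTR]; 12 /l/ → [+RTR]; 13 /r/ → [+RTR]; word edge.
From /ṣ/ at 9 leftward: 8 /m/ → [+RTR]; 7 /u/ → [+RTR]; 6 /ṭ/ is itself a trigger — this domain ends here.
Targets with no active source: positions 2 3 stay [-emphatic].
[+RTR] positions on the surface: 5 6 7 8 9 10 11 12 13.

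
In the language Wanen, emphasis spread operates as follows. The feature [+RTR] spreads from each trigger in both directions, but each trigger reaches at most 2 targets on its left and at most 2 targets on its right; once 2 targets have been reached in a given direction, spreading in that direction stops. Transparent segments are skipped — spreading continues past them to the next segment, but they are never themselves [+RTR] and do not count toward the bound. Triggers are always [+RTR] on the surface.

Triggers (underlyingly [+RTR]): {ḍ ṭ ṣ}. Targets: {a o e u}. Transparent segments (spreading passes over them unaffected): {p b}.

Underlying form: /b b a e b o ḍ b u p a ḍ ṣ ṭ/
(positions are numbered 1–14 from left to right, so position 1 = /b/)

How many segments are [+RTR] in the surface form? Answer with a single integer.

8

From /ḍ/ at 7 rightward: 8 /b/ transparent; 9 /u/ → [+RTR]; 10 /p/ transparent; 11 /a/ → [+RTR]; bound reached.
From /ḍ/ at 7 leftward: 6 /o/ → [+RTR]; 5 /b/ transparent; 4 /e/ → [+RTR]; bound reached.
From /ḍ/ at 12 rightward: 13 /ṣ/ is itself a trigger — this domain ends here.
From /ḍ/ at 12 leftward: 11 /a/ → [+RTR]; 10 /p/ transparent; 9 /u/ → [+RTR]; bound reached.
From /ṣ/ at 13 rightward: 14 /ṭ/ is itself a trigger — this domain ends here.
From /ṣ/ at 13 leftward: 12 /ḍ/ is itself a trigger — this domain ends here.
From /ṭ/ at 14 rightward: word edge.
From /ṭ/ at 14 leftward: 13 /ṣ/ is itself a trigger — this domain ends here.
Target with no active source: position 3 stays [-emphatic].
[+RTR] positions on the surface: 4 6 7 9 11 12 13 14.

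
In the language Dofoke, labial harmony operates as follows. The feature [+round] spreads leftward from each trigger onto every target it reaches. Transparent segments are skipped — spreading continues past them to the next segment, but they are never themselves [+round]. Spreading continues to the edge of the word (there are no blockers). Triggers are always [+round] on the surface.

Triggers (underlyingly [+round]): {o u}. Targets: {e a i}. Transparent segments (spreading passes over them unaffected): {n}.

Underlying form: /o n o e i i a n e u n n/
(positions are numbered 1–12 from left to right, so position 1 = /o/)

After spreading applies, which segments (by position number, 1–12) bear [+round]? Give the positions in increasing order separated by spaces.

1 3 4 5 6 7 9 10

From /o/ at 1 leftward: word edge.
From /o/ at 3 leftward: 2 /n/ transparent; 1 /o/ is itself a trigger — this domain ends here.
From /u/ at 10 leftward: 9 /e/ → [+round]; 8 /n/ transparent; 7 /a/ → [+round]; 6 /i/ → [+round]; 5 /i/ → [+round]; 4 /e/ → [+round]; 3 /o/ is itself a trigger — this domain ends here.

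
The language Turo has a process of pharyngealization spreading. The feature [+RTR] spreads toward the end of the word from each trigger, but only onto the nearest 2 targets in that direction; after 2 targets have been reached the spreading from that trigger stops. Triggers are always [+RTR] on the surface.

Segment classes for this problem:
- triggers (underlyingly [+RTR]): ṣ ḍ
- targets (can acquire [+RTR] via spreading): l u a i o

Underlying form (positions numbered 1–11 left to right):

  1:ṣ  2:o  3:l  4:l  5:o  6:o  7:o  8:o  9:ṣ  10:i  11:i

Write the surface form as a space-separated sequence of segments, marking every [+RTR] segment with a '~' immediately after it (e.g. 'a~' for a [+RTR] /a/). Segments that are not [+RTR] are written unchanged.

ṣ~ o~ l~ l o o o o ṣ~ i~ i~

From /ṣ/ at 1 rightward: 2 /o/ → [+RTR]; 3 /l/ → [+RTR]; bound reached.
From /ṣ/ at 9 rightward: 10 /i/ → [+RTR]; 11 /i/ → [+RTR]; bound reached.
Targets with no active source: positions 4 5 6 7 8 stay [-emphatic].
[+RTR] positions on the surface: 1 2 3 9 10 11.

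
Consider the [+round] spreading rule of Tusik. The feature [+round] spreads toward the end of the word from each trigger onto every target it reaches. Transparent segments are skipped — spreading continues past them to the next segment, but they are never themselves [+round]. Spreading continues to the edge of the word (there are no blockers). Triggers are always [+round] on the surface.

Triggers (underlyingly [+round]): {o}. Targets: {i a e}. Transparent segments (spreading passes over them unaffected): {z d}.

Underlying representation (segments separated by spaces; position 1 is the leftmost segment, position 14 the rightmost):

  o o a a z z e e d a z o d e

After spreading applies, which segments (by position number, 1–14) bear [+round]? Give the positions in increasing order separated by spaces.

1 2 3 4 7 8 10 12 14

From /o/ at 1 rightward: 2 /o/ is itself a trigger — this domain ends here.
From /o/ at 2 rightward: 3 /a/ → [+round]; 4 /a/ → [+round]; 5 /z/ transparent; 6 /z/ transparent; 7 /e/ → [+round]; 8 /e/ → [+round]; 9 /d/ transparent; 10 /a/ → [+round]; 11 /z/ transparent; 12 /o/ is itself a trigger — this domain ends here.
From /o/ at 12 rightward: 13 /d/ transparent; 14 /e/ → [+round]; word edge.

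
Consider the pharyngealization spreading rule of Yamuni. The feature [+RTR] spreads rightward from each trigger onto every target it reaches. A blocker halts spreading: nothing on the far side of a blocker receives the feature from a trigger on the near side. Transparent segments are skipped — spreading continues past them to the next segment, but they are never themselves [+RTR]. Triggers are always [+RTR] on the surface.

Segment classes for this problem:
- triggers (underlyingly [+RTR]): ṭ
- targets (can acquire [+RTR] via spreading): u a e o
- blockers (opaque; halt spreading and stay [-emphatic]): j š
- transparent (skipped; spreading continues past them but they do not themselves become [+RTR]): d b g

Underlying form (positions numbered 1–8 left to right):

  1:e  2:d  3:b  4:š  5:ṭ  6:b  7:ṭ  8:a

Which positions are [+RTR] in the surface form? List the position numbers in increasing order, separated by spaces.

From /ṭ/ at 5 rightward: 6 /b/ transparent; 7 /ṭ/ is itself a trigger — this domain ends here.
From /ṭ/ at 7 rightward: 8 /a/ → [+RTR]; word edge.
Target with no active source: position 1 stays [-emphatic].

5 7 8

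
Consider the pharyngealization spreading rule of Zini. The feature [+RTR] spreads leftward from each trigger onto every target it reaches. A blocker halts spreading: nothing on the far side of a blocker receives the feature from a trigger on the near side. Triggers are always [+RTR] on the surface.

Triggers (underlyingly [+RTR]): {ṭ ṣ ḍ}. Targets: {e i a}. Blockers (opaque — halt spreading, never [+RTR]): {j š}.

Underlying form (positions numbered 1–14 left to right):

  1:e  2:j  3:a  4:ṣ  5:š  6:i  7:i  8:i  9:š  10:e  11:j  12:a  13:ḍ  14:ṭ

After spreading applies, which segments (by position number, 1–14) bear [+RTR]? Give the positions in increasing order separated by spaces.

From /ṣ/ at 4 leftward: 3 /a/ → [+RTR]; 2 /j/ blocks.
From /ḍ/ at 13 leftward: 12 /a/ → [+RTR]; 11 /j/ blocks.
From /ṭ/ at 14 leftward: 13 /ḍ/ is itself a trigger — this domain ends here.
Targets with no active source: positions 1 6 7 8 10 stay [-emphatic].

3 4 12 13 14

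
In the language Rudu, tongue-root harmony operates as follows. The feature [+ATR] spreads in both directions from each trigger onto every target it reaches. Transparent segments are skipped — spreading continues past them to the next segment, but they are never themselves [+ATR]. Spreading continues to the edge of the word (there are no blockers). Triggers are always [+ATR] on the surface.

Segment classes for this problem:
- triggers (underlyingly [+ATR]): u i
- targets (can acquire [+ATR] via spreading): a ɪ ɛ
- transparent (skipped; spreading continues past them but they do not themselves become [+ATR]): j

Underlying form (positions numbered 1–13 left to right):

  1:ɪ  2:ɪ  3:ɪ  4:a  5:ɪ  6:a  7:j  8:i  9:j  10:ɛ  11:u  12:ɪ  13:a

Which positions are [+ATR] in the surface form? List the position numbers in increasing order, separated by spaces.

1 2 3 4 5 6 8 10 11 12 13

From /i/ at 8 rightward: 9 /j/ transparent; 10 /ɛ/ → [+ATR]; 11 /u/ is itself a trigger — this domain ends here.
From /i/ at 8 leftward: 7 /j/ transparent; 6 /a/ → [+ATR]; 5 /ɪ/ → [+ATR]; 4 /a/ → [+ATR]; 3 /ɪ/ → [+ATR]; 2 /ɪ/ → [+ATR]; 1 /ɪ/ → [+ATR]; word edge.
From /u/ at 11 rightward: 12 /ɪ/ → [+ATR]; 13 /a/ → [+ATR]; word edge.
From /u/ at 11 leftward: 10 /ɛ/ → [+ATR]; 9 /j/ transparent; 8 /i/ is itself a trigger — this domain ends here.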